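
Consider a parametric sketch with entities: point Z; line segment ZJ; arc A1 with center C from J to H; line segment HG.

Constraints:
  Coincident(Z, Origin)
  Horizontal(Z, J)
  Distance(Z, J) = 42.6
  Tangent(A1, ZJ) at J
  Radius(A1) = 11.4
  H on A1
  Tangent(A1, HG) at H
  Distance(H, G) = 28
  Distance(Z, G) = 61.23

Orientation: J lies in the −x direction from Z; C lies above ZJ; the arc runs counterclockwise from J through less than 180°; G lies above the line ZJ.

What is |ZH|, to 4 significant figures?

36.38

Checks: Z.y = 0.00, J.y = 0.00 ✓; |CH| = 11.40 ✓; ∠(CH, HG) = 90.00° ✓; |HG| = 28.00 ✓; |ZG| = 61.23 ✓.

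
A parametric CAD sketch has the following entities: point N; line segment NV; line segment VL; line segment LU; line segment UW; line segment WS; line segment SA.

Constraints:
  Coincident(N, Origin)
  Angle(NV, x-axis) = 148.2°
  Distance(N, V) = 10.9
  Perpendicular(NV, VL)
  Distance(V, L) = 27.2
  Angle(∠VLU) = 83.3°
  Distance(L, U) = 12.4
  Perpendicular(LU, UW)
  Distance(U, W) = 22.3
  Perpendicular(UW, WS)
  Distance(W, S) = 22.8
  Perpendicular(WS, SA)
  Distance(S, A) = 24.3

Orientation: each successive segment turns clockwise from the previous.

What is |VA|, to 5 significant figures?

32.032

N is at the origin; NV runs at 148.2° with length 10.9, so V = (-9.2638, 5.7438). The perpendicularity gives VL at right angles to NV, so VL runs at 58.200°; with |VL| = 27.2, L = (5.0694, 28.861). ∠VLU = 83.3° gives LU at -38.500° from the x-axis; with |LU| = 12.4, U = (14.774, 21.142). LU is perpendicular to UW, so UW runs at -128.50°; with |UW| = 22.3, W = (0.89163, 3.6896). UW is perpendicular to WS, so WS runs at 141.50°; with |WS| = 22.8, S = (-16.952, 17.883). WS is perpendicular to SA, so SA runs at 51.500°; with |SA| = 24.3, A = (-1.8247, 36.900). Then |VA| = |A − V| = 32.032.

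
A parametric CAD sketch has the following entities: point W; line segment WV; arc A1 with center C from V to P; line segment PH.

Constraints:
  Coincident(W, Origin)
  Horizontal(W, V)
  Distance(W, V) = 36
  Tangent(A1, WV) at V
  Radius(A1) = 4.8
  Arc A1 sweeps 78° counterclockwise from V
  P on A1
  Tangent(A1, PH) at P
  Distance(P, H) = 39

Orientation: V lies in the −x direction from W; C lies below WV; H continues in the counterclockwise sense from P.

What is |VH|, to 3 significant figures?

43.9

W is at the origin; W and V share the same y with |WV| = 36.0 and V on the −x side, so V = (-36.0, 0.00). A1 meets WV tangentially, so CV is at right angles to WV, so C = V + (0, -4.8) = (-36.0, -4.80). On A1, V sits at bearing 90° from C; a 78° counterclockwise sweep puts P at bearing 168°, so P = C + 4.8·(cos 168°, sin 168°) = (-40.7, -3.80). Tangency of A1 to PH means the radius CP is perpendicular to PH, so PH runs along (−sin 168°, cos 168°); with |PH| = 39.0, H = (-48.8, -41.9). Then |VH| = |H − V| = 43.9.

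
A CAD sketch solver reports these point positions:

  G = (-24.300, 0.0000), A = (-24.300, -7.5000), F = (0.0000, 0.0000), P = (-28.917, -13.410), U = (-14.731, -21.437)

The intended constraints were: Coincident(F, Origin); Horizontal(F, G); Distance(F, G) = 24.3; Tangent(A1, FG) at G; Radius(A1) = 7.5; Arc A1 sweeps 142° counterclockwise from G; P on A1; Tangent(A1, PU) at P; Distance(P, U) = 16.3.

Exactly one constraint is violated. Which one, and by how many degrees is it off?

Tangent(A1, PU) at P — off by 8.49°.

F = (0.00, 0.00) ✓; F.y = 0.00, G.y = 0.00 ✓; |FG| = 24.30 ✓; ∠(AG, GF) = 90.00° ✓; |AG| = 7.500 ✓; bearing(A→P) − bearing(A→G) = 142.0° ✓; |AP| = 7.500 ✓; ∠(AP, PU) = 81.51° ✗; |PU| = 16.30 ✓.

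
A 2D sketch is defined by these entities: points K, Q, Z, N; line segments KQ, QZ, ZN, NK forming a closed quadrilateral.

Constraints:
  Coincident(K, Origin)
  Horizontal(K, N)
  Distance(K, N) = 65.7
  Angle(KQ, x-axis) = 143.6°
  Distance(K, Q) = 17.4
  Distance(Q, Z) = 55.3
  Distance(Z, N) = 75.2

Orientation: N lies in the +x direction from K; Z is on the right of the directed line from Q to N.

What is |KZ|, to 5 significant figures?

42.294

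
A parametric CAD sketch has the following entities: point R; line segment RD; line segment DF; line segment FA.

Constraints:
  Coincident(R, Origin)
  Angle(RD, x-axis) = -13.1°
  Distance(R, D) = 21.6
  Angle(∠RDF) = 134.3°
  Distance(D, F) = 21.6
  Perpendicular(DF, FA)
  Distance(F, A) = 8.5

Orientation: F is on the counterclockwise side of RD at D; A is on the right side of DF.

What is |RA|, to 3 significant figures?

43.8

R is at the origin; RD runs at -13.1° with length 21.6, so D = 21.6·(cos -13.1°, sin -13.1°) = (21.0, -4.90). ∠RDF = 134.3°, so DF runs at -13.1° + (180° − 134.3°) = 32.6° from the x-axis; with |DF| = 21.6, F = D + 21.6·(cos 32.6°, sin 32.6°) = (39.2, 6.74). DF is perpendicular to FA; with |FA| = 8.5 on the right of DF, A = F + 8.5·(0.539, -0.842) = (43.8, -0.419). Then |RA| = |A − R| = 43.8.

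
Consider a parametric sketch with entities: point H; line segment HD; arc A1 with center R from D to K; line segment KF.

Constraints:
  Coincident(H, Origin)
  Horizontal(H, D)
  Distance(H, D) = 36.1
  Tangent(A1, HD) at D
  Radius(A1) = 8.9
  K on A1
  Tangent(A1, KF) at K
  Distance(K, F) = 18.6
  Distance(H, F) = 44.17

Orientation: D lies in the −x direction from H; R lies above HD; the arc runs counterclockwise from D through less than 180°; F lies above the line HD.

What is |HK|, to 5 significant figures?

29.899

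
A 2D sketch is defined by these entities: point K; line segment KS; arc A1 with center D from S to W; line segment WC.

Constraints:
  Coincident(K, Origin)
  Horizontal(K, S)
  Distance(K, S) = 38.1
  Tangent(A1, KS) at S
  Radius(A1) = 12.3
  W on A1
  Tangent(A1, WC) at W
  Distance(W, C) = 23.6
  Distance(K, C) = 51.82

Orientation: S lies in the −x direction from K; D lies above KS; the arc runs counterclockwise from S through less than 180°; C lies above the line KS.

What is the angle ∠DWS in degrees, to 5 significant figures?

35.126°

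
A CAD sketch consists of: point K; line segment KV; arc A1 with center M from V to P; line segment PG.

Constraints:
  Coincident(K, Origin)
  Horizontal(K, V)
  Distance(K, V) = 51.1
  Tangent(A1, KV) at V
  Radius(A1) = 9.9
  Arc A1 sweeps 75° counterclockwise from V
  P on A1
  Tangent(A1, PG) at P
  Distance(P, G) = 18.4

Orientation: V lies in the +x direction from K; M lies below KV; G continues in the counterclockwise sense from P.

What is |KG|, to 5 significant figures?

44.530

K is at the origin; K and V share the same y with |KV| = 51.1 and V on the +x side, so V = (51.100, 0.0000). The tangent condition forces MV to be normal to KV, so M = V + (0, -9.9) = (51.100, -9.9000). On A1, V sits at bearing 90° from M; a 75° counterclockwise sweep puts P at bearing 165°, so P = M + 9.9·(cos 165°, sin 165°) = (41.537, -7.3377). A1 meets PG tangentially, so MP is at right angles to PG, so PG runs along (−sin 165°, cos 165°); with |PG| = 18.4, G = (36.775, -25.111). Then |KG| = |G − K| = 44.530.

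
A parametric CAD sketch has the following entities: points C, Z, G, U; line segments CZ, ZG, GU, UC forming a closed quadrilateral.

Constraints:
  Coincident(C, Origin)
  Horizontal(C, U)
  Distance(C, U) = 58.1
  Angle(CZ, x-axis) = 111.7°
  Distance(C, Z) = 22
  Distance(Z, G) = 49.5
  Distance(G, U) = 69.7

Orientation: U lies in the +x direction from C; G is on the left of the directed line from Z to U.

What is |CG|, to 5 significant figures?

63.611

C is at the origin; CU is horizontal with |CU| = 58.1 and U in +x, so U = (58.1, 0). CZ runs at 111.7° with |CZ| = 22.0, so Z = (-8.1344, 20.441). G is determined by |ZG| = 49.5 and |GU| = 69.7 together: it lies at the intersection of circle(Z, 49.5) and circle(U, 69.7). With |ZU| = 69.317, the foot of the radical line on ZU is 17.290 from Z and the perpendicular offset is √(49.5² − 17.290²) = 46.382. Taking the left-of-ZU solution: G = (22.064, 59.662).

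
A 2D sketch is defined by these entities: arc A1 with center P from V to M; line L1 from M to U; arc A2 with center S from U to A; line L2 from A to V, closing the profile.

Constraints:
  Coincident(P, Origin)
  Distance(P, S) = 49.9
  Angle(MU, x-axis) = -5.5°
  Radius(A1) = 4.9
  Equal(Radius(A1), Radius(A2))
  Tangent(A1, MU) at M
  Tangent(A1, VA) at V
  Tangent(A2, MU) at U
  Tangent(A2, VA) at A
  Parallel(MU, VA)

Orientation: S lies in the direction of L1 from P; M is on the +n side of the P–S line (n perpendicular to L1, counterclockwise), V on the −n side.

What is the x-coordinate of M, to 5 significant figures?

0.46964

The slot axis is L1's direction at -5.5°, so u = (cos -5.5°, sin -5.5°) = (0.99540, -0.095846) and n = (−sin -5.5°, cos -5.5°) = (0.095846, 0.99540). P is at the origin and S lies 49.9 along u from P, so S = 49.9·u = (49.670, -4.7827). Tangency of A1 to both parallel lines with radius 4.9 puts M and V at P ± 4.9·n: M = (0.46964, 4.8774), V = (-0.46964, -4.8774). So M.x = 0.46964.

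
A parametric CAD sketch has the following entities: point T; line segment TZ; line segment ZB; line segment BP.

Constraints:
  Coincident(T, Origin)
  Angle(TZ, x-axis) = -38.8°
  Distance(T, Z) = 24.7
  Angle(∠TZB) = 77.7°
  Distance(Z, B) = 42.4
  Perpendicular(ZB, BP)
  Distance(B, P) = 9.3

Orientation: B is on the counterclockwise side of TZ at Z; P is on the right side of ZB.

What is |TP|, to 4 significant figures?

49.97

∠TZB = 77.7°, so ZB runs at -38.8° + (180° − 77.7°) = 63.50° from the x-axis; with |ZB| = 42.4, B = Z + 42.4·(cos 63.50°, sin 63.50°) = (38.17, 22.47). ZB is perpendicular to BP; with |BP| = 9.3 on the right of ZB, P = B + 9.3·(0.8949, -0.4462) = (46.49, 18.32). Then |TP| = |P − T| = 49.97.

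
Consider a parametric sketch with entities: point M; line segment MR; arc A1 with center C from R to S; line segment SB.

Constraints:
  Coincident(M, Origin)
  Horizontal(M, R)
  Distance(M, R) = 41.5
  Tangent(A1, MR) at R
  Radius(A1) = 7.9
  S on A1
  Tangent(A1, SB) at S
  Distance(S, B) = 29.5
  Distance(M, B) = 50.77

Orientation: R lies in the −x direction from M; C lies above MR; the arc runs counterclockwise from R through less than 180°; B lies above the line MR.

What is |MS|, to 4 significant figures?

34.55

M is at the origin; M and R share the same y with |MR| = 41.5 and R on the −x side, so R = (-41.50, 0.000). Since A1 is tangent to MR there, CR ⟂ MR, so C = R + (0, 7.9) = (-41.50, 7.900). Since CS ⟂ SB (tangency), |CB| = √(7.9² + 29.5²) = 30.54 regardless of where S sits on A1. So B lies on both circle(M, 50.77) and circle(C, 30.54); the above-MR intersection is B = (-34.17, 37.55). S is the foot of the tangent from B: S = (-33.60, 8.053).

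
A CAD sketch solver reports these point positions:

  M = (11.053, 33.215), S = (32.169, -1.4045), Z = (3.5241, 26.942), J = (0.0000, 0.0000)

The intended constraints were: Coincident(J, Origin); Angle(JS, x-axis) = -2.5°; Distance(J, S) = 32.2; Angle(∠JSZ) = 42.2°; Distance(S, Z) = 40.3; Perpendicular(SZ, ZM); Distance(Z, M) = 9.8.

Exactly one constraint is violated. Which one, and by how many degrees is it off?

Perpendicular(SZ, ZM) — off by 5.50°.

J = (0.00, 0.00) ✓; JS at -2.500° ✓; |JS| = 32.20 ✓; ∠JSZ = 42.20° ✓; |SZ| = 40.30 ✓; ∠(SZ, ZM) = 95.50° ✗; |ZM| = 9.800 ✓.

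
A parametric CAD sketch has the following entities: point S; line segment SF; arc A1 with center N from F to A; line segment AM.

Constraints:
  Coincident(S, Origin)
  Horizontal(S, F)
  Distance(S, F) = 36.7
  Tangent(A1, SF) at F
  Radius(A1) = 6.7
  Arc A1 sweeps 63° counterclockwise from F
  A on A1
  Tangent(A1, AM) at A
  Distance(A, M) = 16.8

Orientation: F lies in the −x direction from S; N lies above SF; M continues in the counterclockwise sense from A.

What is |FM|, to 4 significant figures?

23.06

On A1, F sits at bearing -90° from N; a 63° counterclockwise sweep puts A at bearing -27°, so A = N + 6.7·(cos -27°, sin -27°) = (-30.73, 3.658). The tangent condition forces NA to be normal to AM, so AM runs along (−sin -27°, cos -27°); with |AM| = 16.8, M = (-23.10, 18.63). Then |FM| = |M − F| = 23.06.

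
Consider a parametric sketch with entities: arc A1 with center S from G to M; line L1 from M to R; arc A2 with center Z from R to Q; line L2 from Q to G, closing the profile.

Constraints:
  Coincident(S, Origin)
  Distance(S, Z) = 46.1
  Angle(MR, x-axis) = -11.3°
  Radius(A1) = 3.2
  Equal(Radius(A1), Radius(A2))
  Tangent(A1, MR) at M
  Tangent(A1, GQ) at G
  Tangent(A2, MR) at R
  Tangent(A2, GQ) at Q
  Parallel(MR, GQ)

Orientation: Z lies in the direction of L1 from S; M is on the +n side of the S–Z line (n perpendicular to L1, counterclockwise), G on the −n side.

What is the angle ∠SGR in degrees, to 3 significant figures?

82.1°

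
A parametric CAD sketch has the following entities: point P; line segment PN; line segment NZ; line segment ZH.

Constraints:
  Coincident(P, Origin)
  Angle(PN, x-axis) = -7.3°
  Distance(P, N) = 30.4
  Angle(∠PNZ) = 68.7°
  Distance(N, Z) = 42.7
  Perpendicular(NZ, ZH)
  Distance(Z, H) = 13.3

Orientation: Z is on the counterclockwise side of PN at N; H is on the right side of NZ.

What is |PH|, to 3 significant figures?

52.3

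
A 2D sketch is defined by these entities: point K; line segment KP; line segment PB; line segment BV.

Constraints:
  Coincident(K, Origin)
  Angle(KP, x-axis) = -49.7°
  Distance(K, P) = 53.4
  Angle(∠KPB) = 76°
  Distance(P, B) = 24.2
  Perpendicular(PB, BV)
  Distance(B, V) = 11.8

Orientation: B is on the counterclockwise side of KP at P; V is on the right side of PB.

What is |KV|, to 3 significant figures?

64.6

K is at the origin; KP runs at -49.7° with length 53.4, so P = 53.4·(cos -49.7°, sin -49.7°) = (34.5, -40.7). ∠KPB = 76.0°, so PB runs at -49.7° + (180° − 76.0°) = 54.3° from the x-axis; with |PB| = 24.2, B = P + 24.2·(cos 54.3°, sin 54.3°) = (48.7, -21.1). The perpendicularity gives BV at right angles to PB; with |BV| = 11.8 on the right of PB, V = B + 11.8·(0.812, -0.584) = (58.2, -28.0). Then |KV| = |V − K| = 64.6.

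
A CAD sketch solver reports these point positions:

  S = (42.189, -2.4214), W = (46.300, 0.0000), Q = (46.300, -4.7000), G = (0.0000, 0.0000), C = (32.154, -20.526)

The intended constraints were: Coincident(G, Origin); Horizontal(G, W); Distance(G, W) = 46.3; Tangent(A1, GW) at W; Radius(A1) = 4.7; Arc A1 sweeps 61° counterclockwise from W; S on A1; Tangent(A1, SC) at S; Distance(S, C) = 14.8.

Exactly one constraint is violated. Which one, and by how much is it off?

Distance(S, C) = 14.8 — off by 5.90.

G = (0.00, 0.00) ✓; G.y = 0.00, W.y = 0.00 ✓; |GW| = 46.30 ✓; ∠(QW, WG) = 90.00° ✓; |QW| = 4.700 ✓; bearing(Q→S) − bearing(Q→W) = 61.00° ✓; |QS| = 4.700 ✓; ∠(QS, SC) = 90.00° ✓; |SC| = 20.70 ✗.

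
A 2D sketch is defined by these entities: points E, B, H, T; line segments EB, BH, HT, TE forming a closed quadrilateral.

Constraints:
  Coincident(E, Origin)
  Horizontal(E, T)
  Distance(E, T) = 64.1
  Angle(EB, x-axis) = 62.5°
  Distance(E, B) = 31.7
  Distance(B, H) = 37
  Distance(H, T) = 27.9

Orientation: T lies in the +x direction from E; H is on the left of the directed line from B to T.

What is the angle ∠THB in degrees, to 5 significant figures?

121.86°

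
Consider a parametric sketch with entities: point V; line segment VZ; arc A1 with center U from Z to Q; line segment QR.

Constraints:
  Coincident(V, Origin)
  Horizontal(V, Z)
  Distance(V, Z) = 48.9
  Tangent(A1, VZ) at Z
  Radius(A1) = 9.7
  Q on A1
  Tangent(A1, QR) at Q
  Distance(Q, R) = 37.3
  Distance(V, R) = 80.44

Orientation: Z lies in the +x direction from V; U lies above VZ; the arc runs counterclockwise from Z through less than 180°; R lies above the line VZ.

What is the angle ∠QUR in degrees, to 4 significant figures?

75.42°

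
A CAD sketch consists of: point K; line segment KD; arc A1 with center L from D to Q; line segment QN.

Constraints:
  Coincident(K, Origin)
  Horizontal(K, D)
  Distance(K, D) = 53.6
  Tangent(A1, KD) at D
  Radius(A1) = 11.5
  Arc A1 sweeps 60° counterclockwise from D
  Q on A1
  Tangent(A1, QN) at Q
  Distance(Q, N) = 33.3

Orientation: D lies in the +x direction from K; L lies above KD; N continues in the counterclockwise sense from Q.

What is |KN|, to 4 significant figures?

87.35

K is at the origin; K and D share the same y with |KD| = 53.6 and D on the +x side, so D = (53.60, 0.000). The tangent condition forces LD to be normal to KD, so L = D + (0, 11.5) = (53.60, 11.50). On A1, D sits at bearing -90° from L; a 60° counterclockwise sweep puts Q at bearing -30°, so Q = L + 11.5·(cos -30°, sin -30°) = (63.56, 5.750). A1 meets QN tangentially, so LQ is at right angles to QN, so QN runs along (−sin -30°, cos -30°); with |QN| = 33.3, N = (80.21, 34.59). Then |KN| = |N − K| = 87.35.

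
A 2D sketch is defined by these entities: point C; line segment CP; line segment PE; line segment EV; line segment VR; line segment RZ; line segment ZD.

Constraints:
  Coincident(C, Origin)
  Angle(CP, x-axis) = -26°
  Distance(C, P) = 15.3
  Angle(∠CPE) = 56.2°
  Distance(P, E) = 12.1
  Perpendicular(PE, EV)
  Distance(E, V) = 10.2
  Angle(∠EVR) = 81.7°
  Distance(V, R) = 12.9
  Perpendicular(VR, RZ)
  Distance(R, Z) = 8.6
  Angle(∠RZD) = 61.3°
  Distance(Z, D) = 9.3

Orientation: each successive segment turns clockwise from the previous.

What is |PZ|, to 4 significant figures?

0.6017

C is at the origin; CP runs at -26.0° with length 15.3, so P = (13.75, -6.707). ∠CPE = 56.2° gives PE at -149.8° from the x-axis; with |PE| = 12.1, E = (3.294, -12.79). PE is perpendicular to EV, so EV runs at 120.2°; with |EV| = 10.2, V = (-1.837, -3.978). ∠EVR = 81.7° gives VR at 21.90° from the x-axis; with |VR| = 12.9, R = (10.13, 0.8335). The perpendicularity gives RZ at right angles to VR, so RZ runs at -68.10°; with |RZ| = 8.6, Z = (13.34, -7.146). Then |PZ| = |Z − P| = 0.6017.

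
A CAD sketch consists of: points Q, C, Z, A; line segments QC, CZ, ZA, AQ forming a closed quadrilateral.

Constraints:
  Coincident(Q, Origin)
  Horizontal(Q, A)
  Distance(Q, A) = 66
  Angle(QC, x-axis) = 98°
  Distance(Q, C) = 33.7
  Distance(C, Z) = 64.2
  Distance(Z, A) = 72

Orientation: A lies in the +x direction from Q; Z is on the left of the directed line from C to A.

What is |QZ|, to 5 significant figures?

84.795

Q is at the origin; QA is horizontal with |QA| = 66.0 and A in +x, so A = (66.0, 0). QC runs at 98.0° with |QC| = 33.7, so C = (-4.6901, 33.372). Z is determined by |CZ| = 64.2 and |ZA| = 72.0 together: it lies at the intersection of circle(C, 64.2) and circle(A, 72.0). With |CA| = 78.172, the foot of the radical line on CA is 32.291 from C and the perpendicular offset is √(64.2² − 32.291²) = 55.488. Taking the left-of-CA solution: Z = (48.199, 69.765).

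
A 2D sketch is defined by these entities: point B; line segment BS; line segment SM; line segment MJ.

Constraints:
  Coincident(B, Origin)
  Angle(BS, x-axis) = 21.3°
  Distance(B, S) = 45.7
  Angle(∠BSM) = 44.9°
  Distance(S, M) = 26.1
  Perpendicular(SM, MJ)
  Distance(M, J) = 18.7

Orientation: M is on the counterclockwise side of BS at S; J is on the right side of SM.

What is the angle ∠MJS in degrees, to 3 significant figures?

54.4°

B is at the origin; BS runs at 21.3° with length 45.7, so S = 45.7·(cos 21.3°, sin 21.3°) = (42.6, 16.6). ∠BSM = 44.9°, so SM runs at 21.3° + (180° − 44.9°) = 156° from the x-axis; with |SM| = 26.1, M = S + 26.1·(cos 156°, sin 156°) = (18.7, 27.0). SM is perpendicular to MJ; with |MJ| = 18.7 on the right of SM, J = M + 18.7·(0.400, 0.916) = (26.1, 44.2). Then cos ∠MJS = JM·JS / (|JM||JS|), giving 54.4°.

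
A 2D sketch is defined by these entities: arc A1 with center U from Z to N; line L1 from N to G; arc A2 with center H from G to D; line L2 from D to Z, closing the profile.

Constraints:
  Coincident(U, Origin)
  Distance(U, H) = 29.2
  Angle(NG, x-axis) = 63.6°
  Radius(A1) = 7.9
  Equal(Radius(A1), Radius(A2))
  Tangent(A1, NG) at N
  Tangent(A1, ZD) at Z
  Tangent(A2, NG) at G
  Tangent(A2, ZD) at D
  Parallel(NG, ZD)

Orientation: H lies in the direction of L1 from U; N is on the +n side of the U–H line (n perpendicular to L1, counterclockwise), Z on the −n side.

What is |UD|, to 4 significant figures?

30.25

Tangency of A1 to both parallel lines with radius 7.9 puts N and Z at U ± 7.9·n: N = (-7.076, 3.513), Z = (7.076, -3.513). Equal radii place G and D the same way about H: G = H + 7.9·n = (5.907, 29.67), D = H − 7.9·n = (20.06, 22.64). Then |UD| = |D − U| = 30.25.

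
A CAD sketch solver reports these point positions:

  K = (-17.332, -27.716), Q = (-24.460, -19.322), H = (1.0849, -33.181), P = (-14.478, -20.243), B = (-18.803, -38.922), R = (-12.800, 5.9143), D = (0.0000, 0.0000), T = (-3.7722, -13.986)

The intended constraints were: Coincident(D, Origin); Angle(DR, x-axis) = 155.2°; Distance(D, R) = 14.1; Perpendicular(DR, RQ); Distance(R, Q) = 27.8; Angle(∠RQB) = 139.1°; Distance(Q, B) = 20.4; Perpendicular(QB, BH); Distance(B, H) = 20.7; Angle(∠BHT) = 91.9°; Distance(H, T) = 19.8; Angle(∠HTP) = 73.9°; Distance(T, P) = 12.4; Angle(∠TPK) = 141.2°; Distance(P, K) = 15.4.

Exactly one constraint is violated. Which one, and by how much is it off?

Distance(P, K) = 15.4 — off by 7.40.

D = (0.00, 0.00) ✓; DR at 155.2° ✓; |DR| = 14.10 ✓; ∠(DR, RQ) = 90.00° ✓; |RQ| = 27.80 ✓; ∠RQB = 139.1° ✓; |QB| = 20.40 ✓; ∠(QB, BH) = 90.00° ✓; |BH| = 20.70 ✓; ∠BHT = 91.90° ✓; |HT| = 19.80 ✓; ∠HTP = 73.90° ✓; |TP| = 12.40 ✓; ∠TPK = 141.2° ✓; |PK| = 7.999 ✗.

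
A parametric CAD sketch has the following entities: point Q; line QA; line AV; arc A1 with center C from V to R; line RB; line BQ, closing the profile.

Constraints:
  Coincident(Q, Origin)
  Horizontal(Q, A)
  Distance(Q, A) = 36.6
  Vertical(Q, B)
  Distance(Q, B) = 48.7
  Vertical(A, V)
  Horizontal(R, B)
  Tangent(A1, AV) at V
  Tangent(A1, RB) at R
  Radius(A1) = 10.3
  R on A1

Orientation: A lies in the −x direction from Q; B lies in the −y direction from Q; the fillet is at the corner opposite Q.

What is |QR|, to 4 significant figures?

55.35

Q is at the origin; QA is horizontal with |QA| = 36.6 and A on the −x side, so A = (-36.60, 0.000). QB is vertical with |QB| = 48.7 and B on the −y side, so B = (0.000, -48.70). The virtual corner opposite Q is at (-36.60, -48.70). The tangent condition forces CV to be normal to AV and tangency of A1 to RB means the radius CR is perpendicular to RB, with radius 10.3, so the center C sits 10.3 in from both sides at C = (-26.30, -38.40). That places the tangent points at V = (-36.60, -38.40) on AV and R = (-26.30, -48.70) on RB. Then |QR| = |R − Q| = 55.35.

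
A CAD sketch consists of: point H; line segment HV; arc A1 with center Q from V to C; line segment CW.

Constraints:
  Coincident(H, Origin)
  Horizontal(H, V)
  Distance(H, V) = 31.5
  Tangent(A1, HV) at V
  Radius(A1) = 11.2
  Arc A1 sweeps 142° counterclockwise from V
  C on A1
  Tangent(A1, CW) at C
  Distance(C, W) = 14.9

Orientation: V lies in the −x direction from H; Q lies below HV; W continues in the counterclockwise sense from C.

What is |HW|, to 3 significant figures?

39.5

On A1, V sits at bearing 90° from Q; a 142° counterclockwise sweep puts C at bearing 232°, so C = Q + 11.2·(cos 232°, sin 232°) = (-38.4, -20.0). Since A1 is tangent to CW there, QC ⟂ CW, so CW runs along (−sin 232°, cos 232°); with |CW| = 14.9, W = (-26.7, -29.2). Then |HW| = |W − H| = 39.5.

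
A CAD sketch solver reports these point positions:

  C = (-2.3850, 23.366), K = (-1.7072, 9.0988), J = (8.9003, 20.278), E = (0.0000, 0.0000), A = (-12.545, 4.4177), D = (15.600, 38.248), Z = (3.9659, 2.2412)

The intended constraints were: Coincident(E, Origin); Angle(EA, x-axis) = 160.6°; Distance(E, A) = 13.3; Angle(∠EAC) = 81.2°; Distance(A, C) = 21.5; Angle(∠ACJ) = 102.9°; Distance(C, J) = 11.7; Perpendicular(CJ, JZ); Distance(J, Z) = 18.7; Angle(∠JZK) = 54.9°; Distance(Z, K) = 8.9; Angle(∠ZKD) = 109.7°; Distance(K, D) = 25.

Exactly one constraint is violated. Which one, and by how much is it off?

Distance(K, D) = 25 — off by 8.90.

E = (0.00, 0.00) ✓; EA at 160.6° ✓; |EA| = 13.30 ✓; ∠EAC = 81.20° ✓; |AC| = 21.50 ✓; ∠ACJ = 102.9° ✓; |CJ| = 11.70 ✓; ∠(CJ, JZ) = 90.00° ✓; |JZ| = 18.70 ✓; ∠JZK = 54.90° ✓; |ZK| = 8.900 ✓; ∠ZKD = 109.7° ✓; |KD| = 33.90 ✗.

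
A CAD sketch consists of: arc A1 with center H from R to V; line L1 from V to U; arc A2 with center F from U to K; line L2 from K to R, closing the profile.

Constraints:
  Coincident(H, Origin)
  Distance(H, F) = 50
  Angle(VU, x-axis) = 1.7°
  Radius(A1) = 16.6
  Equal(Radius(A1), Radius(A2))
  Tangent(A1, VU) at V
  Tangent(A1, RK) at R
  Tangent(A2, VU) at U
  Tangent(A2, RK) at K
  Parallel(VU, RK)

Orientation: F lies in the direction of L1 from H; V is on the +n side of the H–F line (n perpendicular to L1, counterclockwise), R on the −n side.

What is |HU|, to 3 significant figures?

52.7

Tangency of A1 to both parallel lines with radius 16.6 puts V and R at H ± 16.6·n: V = (-0.492, 16.6), R = (0.492, -16.6). Equal radii place U and K the same way about F: U = F + 16.6·n = (49.5, 18.1), K = F − 16.6·n = (50.5, -15.1). Then |HU| = |U − H| = 52.7.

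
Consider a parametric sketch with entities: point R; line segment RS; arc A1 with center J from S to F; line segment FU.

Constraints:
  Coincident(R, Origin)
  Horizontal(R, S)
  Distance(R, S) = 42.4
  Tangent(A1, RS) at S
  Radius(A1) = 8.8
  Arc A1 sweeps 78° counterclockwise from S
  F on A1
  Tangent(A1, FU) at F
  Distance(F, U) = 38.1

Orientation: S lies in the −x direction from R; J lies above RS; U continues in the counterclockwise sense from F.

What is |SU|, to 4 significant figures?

47.22

R is at the origin; RS is horizontal with |RS| = 42.4 and S on the −x side, so S = (-42.40, 0.000). Tangency of A1 to RS means the radius JS is perpendicular to RS, so J = S + (0, 8.8) = (-42.40, 8.800). On A1, S sits at bearing -90° from J; a 78° counterclockwise sweep puts F at bearing -12°, so F = J + 8.8·(cos -12°, sin -12°) = (-33.79, 6.970). The tangent condition forces JF to be normal to FU, so FU runs along (−sin -12°, cos -12°); with |FU| = 38.1, U = (-25.87, 44.24). Then |SU| = |U − S| = 47.22.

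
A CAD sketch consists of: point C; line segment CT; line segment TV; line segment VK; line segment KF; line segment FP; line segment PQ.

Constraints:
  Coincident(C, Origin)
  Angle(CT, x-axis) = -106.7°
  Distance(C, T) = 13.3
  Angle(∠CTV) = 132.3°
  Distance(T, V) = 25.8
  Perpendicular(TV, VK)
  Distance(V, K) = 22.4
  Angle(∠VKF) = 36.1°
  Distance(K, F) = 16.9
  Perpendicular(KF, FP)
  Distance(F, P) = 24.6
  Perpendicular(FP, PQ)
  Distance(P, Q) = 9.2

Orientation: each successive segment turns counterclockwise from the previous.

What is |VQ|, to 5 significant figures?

15.432

C is at the origin; CT runs at -106.7° with length 13.3, so T = (-3.8219, -12.739). ∠CTV = 132.3° gives TV at -59.000° from the x-axis; with |TV| = 25.8, V = (9.4661, -34.854). TV ⟂ VK, so VK runs at 31.000°; with |VK| = 22.4, K = (28.667, -23.317). ∠VKF = 36.1° gives KF at 174.90° from the x-axis; with |KF| = 16.9, F = (11.834, -21.815). The perpendicularity gives FP at right angles to KF, so FP runs at -95.100°; with |FP| = 24.6, P = (9.6467, -46.317). FP ⟂ PQ, so PQ runs at -5.1000°; with |PQ| = 9.2, Q = (18.810, -47.135). Then |VQ| = |Q − V| = 15.432.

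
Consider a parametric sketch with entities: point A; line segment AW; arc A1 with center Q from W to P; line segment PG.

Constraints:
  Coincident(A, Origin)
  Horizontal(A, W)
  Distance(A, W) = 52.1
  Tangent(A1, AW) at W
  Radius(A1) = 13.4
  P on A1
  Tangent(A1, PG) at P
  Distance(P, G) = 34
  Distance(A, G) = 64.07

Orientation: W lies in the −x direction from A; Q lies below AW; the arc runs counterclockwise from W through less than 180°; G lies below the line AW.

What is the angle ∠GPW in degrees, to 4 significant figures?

116.1°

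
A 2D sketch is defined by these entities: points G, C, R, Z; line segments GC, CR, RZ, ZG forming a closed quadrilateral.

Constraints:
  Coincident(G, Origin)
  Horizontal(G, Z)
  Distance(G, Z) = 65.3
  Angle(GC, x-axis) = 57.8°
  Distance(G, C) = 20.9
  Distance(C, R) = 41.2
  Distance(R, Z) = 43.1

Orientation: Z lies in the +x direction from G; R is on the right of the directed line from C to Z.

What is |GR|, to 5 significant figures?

33.938

G is at the origin; GZ is horizontal with |GZ| = 65.3 and Z in +x, so Z = (65.3, 0). GC runs at 57.8° with |GC| = 20.9, so C = (11.137, 17.685). R is determined by |CR| = 41.2 and |RZ| = 43.1 together: it lies at the intersection of circle(C, 41.2) and circle(Z, 43.1). With |CZ| = 56.977, the foot of the radical line on CZ is 27.083 from C and the perpendicular offset is √(41.2² − 27.083²) = 31.048. Taking the right-of-CZ solution: R = (27.245, -20.235).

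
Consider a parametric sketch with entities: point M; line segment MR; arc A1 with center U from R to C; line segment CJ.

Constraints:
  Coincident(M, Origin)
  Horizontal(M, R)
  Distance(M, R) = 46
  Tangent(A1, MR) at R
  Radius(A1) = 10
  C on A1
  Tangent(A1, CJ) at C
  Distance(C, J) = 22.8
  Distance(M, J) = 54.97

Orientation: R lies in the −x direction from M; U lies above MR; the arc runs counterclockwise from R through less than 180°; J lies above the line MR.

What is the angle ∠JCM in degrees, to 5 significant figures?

125.28°

M is at the origin; MR is horizontal with |MR| = 46.0 and R on the −x side, so R = (-46.000, 0.0000). Since A1 is tangent to MR there, UR ⟂ MR, so U = R + (0, 10) = (-46.000, 10.000). Since UC ⟂ CJ (tangency), |UJ| = √(10.0² + 22.8²) = 24.897 regardless of where C sits on A1. So J lies on both circle(M, 54.97) and circle(U, 24.897); the above-MR intersection is J = (-42.657, 34.671). C is the foot of the tangent from J: C = (-36.386, 12.751).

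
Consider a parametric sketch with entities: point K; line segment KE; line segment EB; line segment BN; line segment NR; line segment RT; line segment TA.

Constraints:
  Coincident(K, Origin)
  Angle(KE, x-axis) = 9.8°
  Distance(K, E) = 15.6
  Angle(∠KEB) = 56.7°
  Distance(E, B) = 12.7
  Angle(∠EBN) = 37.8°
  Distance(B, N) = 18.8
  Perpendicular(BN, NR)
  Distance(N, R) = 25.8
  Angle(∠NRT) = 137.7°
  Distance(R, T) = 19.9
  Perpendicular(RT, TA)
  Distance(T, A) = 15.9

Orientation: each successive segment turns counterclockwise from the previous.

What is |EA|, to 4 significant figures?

27.46

∠NRT = 137.7° gives RT at 47.60° from the x-axis; with |RT| = 19.9, T = (47.54, 10.29). RT ⟂ TA, so TA runs at 137.6°; with |TA| = 15.9, A = (35.80, 21.01). Then |EA| = |A − E| = 27.46.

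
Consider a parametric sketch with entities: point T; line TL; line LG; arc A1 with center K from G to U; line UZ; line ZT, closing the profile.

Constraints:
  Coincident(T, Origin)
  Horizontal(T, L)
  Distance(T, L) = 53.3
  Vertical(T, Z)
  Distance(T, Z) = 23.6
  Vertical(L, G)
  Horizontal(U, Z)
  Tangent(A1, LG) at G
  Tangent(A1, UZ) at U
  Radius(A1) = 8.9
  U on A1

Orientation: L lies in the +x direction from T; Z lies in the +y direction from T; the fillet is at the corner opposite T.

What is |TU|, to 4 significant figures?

50.28

T is at the origin; TL is horizontal with |TL| = 53.3 and L on the +x side, so L = (53.30, 0.000). T and Z share the same x with |TZ| = 23.6 and Z on the +y side, so Z = (0.000, 23.60). The virtual corner opposite T is at (53.30, 23.60). Tangency of A1 to LG means the radius KG is perpendicular to LG and tangency of A1 to UZ means the radius KU is perpendicular to UZ, with radius 8.9, so the center K sits 8.9 in from both sides at K = (44.40, 14.70). That places the tangent points at G = (53.30, 14.70) on LG and U = (44.40, 23.60) on UZ. Then |TU| = |U − T| = 50.28.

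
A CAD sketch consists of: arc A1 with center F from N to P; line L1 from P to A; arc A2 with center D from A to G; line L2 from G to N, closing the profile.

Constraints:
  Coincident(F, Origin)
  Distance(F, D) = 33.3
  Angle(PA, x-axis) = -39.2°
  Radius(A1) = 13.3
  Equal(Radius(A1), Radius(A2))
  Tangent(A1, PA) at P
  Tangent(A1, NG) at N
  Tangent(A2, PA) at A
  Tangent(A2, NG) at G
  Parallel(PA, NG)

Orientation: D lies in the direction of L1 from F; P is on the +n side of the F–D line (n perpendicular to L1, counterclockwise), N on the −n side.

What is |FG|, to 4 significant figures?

35.86

Tangency of A1 to both parallel lines with radius 13.3 puts P and N at F ± 13.3·n: P = (8.406, 10.31), N = (-8.406, -10.31). Equal radii place A and G the same way about D: A = D + 13.3·n = (34.21, -10.74), G = D − 13.3·n = (17.40, -31.35). Then |FG| = |G − F| = 35.86.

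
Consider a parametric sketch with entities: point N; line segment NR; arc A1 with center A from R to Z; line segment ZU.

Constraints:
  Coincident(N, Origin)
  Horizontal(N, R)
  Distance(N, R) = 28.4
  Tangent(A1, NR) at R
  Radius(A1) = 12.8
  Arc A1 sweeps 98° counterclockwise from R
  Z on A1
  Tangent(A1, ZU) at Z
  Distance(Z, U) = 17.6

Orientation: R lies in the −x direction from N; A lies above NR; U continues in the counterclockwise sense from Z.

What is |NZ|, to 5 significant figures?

21.445

N is at the origin; N and R share the same y with |NR| = 28.4 and R on the −x side, so R = (-28.400, 0.0000). Since A1 is tangent to NR there, AR ⟂ NR, so A = R + (0, 12.8) = (-28.400, 12.800). On A1, R sits at bearing -90° from A; a 98° counterclockwise sweep puts Z at bearing 8°, so Z = A + 12.8·(cos 8°, sin 8°) = (-15.725, 14.581). Then |NZ| = |Z − N| = 21.445.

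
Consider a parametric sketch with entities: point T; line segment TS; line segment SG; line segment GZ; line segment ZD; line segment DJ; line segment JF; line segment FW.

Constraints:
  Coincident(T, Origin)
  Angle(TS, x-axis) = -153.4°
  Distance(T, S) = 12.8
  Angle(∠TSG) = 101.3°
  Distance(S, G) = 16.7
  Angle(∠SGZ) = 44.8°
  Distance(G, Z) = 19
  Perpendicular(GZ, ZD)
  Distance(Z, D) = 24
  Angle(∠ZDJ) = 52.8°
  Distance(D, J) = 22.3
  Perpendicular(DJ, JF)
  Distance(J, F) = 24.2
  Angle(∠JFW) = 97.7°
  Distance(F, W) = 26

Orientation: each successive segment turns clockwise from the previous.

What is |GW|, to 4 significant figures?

38.71

T is at the origin; TS runs at -153.4° with length 12.8, so S = (-11.45, -5.731). ∠TSG = 101.3° gives SG at 127.9° from the x-axis; with |SG| = 16.7, G = (-21.70, 7.446). ∠SGZ = 44.8° gives GZ at -7.300° from the x-axis; with |GZ| = 19.0, Z = (-2.858, 5.032). GZ ⟂ ZD, so ZD runs at -97.30°; with |ZD| = 24.0, D = (-5.907, -18.77). ∠ZDJ = 52.8° gives DJ at 135.5° from the x-axis; with |DJ| = 22.3, J = (-21.81, -3.143). DJ ⟂ JF, so JF runs at 45.50°; with |JF| = 24.2, F = (-4.851, 14.12). ∠JFW = 97.7° gives FW at -36.80° from the x-axis; with |FW| = 26.0, W = (15.97, -1.457). Then |GW| = |W − G| = 38.71.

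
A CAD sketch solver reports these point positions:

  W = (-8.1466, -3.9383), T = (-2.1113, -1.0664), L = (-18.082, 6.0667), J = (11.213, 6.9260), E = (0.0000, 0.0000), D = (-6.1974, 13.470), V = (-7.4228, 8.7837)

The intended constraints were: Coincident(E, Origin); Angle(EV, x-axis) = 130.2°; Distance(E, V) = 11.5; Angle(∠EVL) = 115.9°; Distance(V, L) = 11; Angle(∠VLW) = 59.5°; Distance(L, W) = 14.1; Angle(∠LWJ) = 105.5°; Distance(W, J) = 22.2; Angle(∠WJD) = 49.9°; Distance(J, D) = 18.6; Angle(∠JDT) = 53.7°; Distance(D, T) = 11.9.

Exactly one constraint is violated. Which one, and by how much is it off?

Distance(D, T) = 11.9 — off by 3.20.

E = (0.00, 0.00) ✓; EV at 130.2° ✓; |EV| = 11.50 ✓; ∠EVL = 115.9° ✓; |VL| = 11.00 ✓; ∠VLW = 59.50° ✓; |LW| = 14.10 ✓; ∠LWJ = 105.5° ✓; |WJ| = 22.20 ✓; ∠WJD = 49.90° ✓; |JD| = 18.60 ✓; ∠JDT = 53.70° ✓; |DT| = 15.10 ✗.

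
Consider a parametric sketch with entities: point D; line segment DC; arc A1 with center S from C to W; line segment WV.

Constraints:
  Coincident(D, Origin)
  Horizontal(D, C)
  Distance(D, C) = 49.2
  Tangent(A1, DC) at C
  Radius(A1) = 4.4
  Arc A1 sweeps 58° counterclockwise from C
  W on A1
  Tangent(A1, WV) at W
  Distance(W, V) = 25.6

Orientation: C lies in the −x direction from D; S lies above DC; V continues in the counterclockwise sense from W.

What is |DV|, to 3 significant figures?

39.8

On A1, C sits at bearing -90° from S; a 58° counterclockwise sweep puts W at bearing -32°, so W = S + 4.4·(cos -32°, sin -32°) = (-45.5, 2.07). Since A1 is tangent to WV there, SW ⟂ WV, so WV runs along (−sin -32°, cos -32°); with |WV| = 25.6, V = (-31.9, 23.8). Then |DV| = |V − D| = 39.8.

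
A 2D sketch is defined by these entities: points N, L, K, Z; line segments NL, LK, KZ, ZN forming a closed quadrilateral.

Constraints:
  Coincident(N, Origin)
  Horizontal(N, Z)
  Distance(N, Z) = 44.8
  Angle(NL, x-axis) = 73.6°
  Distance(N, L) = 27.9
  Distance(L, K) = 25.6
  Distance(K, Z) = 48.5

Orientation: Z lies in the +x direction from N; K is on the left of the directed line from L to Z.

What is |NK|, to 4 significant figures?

51.80

Checks: |LK| = 25.60 ✓; |KZ| = 48.50 ✓.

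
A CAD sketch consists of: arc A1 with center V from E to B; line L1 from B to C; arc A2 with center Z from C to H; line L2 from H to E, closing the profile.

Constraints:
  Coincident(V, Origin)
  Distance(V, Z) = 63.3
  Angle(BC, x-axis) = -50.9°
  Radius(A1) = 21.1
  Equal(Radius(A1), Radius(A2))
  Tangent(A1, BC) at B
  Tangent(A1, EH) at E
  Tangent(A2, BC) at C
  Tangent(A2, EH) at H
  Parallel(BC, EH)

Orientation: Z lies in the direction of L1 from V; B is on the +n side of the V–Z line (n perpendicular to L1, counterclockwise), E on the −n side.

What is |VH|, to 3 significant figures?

66.7

The slot axis is L1's direction at -50.9°, so u = (cos -50.9°, sin -50.9°) = (0.631, -0.776) and n = (−sin -50.9°, cos -50.9°) = (0.776, 0.631). V is at the origin and Z lies 63.3 along u from V, so Z = 63.3·u = (39.9, -49.1). Tangency of A1 to both parallel lines with radius 21.1 puts B and E at V ± 21.1·n: B = (16.4, 13.3), E = (-16.4, -13.3). Equal radii place C and H the same way about Z: C = Z + 21.1·n = (56.3, -35.8), H = Z − 21.1·n = (23.5, -62.4). Then |VH| = |H − V| = 66.7.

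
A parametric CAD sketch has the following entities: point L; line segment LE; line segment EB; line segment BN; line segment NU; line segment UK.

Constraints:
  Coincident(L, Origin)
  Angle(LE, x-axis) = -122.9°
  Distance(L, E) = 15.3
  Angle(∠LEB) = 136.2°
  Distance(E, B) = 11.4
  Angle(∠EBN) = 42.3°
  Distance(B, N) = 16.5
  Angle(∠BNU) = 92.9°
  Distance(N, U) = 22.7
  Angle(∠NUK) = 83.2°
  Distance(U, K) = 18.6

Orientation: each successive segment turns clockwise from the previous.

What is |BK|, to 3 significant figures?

21.4

∠BNU = 92.9° gives NU at -31.5° from the x-axis; with |NU| = 22.7, U = (9.27, -13.7). ∠NUK = 83.2° gives UK at -128° from the x-axis; with |UK| = 18.6, K = (-2.26, -28.3). Then |BK| = |K − B| = 21.4.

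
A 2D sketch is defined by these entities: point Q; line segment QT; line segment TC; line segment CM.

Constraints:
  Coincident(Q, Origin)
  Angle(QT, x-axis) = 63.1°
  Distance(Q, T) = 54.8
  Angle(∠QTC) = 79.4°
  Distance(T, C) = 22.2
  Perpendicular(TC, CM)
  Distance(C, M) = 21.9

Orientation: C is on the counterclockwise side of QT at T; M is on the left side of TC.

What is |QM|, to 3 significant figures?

34.2

∠QTC = 79.4°, so TC runs at 63.1° + (180° − 79.4°) = 164° from the x-axis; with |TC| = 22.2, C = T + 22.2·(cos 164°, sin 164°) = (3.49, 55.1). TC ⟂ CM; with |CM| = 21.9 on the left of TC, M = C + 21.9·(-0.281, -0.960) = (-2.66, 34.1). Then |QM| = |M − Q| = 34.2.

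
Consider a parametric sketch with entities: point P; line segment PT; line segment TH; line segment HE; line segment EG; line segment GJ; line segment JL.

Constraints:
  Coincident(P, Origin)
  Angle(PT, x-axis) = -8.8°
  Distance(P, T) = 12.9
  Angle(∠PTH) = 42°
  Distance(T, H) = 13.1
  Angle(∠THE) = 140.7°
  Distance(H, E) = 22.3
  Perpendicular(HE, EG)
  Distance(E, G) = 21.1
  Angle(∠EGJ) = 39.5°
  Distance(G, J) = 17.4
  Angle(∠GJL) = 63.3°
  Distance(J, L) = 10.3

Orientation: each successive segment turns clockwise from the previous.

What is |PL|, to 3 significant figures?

18.9

P is at the origin; PT runs at -8.8° with length 12.9, so T = (12.7, -1.97). ∠PTH = 42.0° gives TH at -147° from the x-axis; with |TH| = 13.1, H = (1.79, -9.15). ∠THE = 140.7° gives HE at 174° from the x-axis; with |HE| = 22.3, E = (-20.4, -6.78). HE ⟂ EG, so EG runs at 83.9°; with |EG| = 21.1, G = (-18.1, 14.2). ∠EGJ = 39.5° gives GJ at -56.6° from the x-axis; with |GJ| = 17.4, J = (-8.57, -0.323). ∠GJL = 63.3° gives JL at -173° from the x-axis; with |JL| = 10.3, L = (-18.8, -1.52). Then |PL| = |L − P| = 18.9.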